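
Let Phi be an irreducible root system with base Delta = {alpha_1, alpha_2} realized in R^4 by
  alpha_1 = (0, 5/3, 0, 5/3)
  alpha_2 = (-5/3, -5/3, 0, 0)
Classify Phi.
Compute the Cartan integers a_ij = 2(alpha_i, alpha_j)/(alpha_j, alpha_j); the resulting 2x2 Cartan matrix is
[[2, -1], [-1, 2]].
All simple roots have the same length, so the diagram is simply laced. The associated Dynkin diagram is a chain of 2 nodes with single edges (A_2), so the type is A_2 (the algebra sl(3)).

A_2 (sl(3))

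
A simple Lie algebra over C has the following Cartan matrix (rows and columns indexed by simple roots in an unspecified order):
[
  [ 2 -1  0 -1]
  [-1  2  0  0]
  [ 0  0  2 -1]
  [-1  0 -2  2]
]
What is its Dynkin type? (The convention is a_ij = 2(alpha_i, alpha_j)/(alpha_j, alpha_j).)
The matrix has rank 4 with 2's on the diagonal. Reading the off-diagonal entries as Dynkin edges (a single edge where a_ij = a_ji = -1; a double or triple edge where a_ij * a_ji = 2 or 3), the diagram is a chain of 4 nodes with a double edge at one end; the terminal node there is the unique short simple root (B_4). One simple-root ordering that puts it in standard form is (alpha_2, alpha_1, alpha_4, alpha_3). So the algebra is type B_4, i.e. so(9).

B4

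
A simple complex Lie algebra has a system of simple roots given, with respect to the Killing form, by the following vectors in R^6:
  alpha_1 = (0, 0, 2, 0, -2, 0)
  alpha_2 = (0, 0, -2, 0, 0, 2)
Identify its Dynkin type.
type A_2

Compute the Cartan integers a_ij = 2(alpha_i, alpha_j)/(alpha_j, alpha_j); the resulting 2x2 Cartan matrix is
[[2, -1], [-1, 2]].
All simple roots have the same length, so the diagram is simply laced. The associated Dynkin diagram is a chain of 2 nodes with single edges (A_2), so the type is A_2 (the algebra sl(3)).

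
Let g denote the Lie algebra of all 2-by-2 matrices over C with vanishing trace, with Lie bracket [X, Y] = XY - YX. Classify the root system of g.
This is sl(2), which has dimension 2^2 - 1 = 3 and rank 2 - 1 = 1 (a Cartan subalgebra is the diagonal traceless matrices). In the classification of classical Lie algebras, the special linear algebra sl(n+1) has type A_n; here n = 1, so the Dynkin diagram is a chain of 1 nodes with single edges (A_1). Hence the type is A_1.

A_1 (sl(2))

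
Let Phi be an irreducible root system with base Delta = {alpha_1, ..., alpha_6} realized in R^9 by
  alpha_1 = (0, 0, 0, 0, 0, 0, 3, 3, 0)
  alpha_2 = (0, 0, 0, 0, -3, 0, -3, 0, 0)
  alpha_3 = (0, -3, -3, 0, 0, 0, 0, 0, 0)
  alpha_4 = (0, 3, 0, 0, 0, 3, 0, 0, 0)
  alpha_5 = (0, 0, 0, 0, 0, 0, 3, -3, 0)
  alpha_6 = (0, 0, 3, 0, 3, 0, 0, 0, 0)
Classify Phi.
type D_6

Compute the Cartan integers a_ij = 2(alpha_i, alpha_j)/(alpha_j, alpha_j); the resulting 6x6 Cartan matrix is
[[2, -1, 0, 0, 0, 0], [-1, 2, 0, 0, -1, -1], [0, 0, 2, -1, 0, -1], [0, 0, -1, 2, 0, 0], [0, -1, 0, 0, 2, 0], [0, -1, -1, 0, 0, 2]].
All simple roots have the same length, so the diagram is simply laced. The associated Dynkin diagram is a chain of 4 nodes with a fork of two nodes at one end (D_6), so the type is D_6 (the algebra so(12)).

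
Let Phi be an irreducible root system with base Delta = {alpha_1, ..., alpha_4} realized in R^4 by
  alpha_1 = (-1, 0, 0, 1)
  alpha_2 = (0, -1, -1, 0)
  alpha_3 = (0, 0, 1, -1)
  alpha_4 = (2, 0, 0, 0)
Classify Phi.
Compute the Cartan integers a_ij = 2(alpha_i, alpha_j)/(alpha_j, alpha_j); the resulting 4x4 Cartan matrix is
[[2, 0, -1, -1], [0, 2, -1, 0], [-1, -1, 2, 0], [-2, 0, 0, 2]].
The roots have two lengths (squared-length ratio 2:1); the short ones are alpha_{1,2,3}. The associated Dynkin diagram is a chain of 4 nodes with a double edge at one end; the terminal node there is the unique long simple root (C_4), so the type is C_4 (the algebra sp(8)).

C_4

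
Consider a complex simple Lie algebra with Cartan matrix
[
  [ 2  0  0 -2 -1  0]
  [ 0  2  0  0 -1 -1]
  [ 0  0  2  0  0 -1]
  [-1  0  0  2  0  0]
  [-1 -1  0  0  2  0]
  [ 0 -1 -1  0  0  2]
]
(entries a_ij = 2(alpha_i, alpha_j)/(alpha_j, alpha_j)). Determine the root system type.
B_6

The matrix has rank 6 with 2's on the diagonal. Reading the off-diagonal entries as Dynkin edges (a single edge where a_ij = a_ji = -1; a double or triple edge where a_ij * a_ji = 2 or 3), the diagram is a chain of 6 nodes with a double edge at one end; the terminal node there is the unique short simple root (B_6). One simple-root ordering that puts it in standard form is (alpha_3, alpha_6, alpha_2, alpha_5, alpha_1, alpha_4). So the algebra is type B_6, i.e. so(13).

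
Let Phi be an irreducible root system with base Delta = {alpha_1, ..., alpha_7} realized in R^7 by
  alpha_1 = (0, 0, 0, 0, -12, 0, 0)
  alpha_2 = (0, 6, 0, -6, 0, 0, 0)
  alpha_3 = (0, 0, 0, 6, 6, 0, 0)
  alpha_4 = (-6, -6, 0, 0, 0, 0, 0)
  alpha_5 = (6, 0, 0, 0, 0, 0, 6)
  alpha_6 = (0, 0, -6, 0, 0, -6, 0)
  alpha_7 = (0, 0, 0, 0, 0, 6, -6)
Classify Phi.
C7

Compute the Cartan integers a_ij = 2(alpha_i, alpha_j)/(alpha_j, alpha_j); the resulting 7x7 Cartan matrix is
[[2, 0, -2, 0, 0, 0, 0], [0, 2, -1, -1, 0, 0, 0], [-1, -1, 2, 0, 0, 0, 0], [0, -1, 0, 2, -1, 0, 0], [0, 0, 0, -1, 2, 0, -1], [0, 0, 0, 0, 0, 2, -1], [0, 0, 0, 0, -1, -1, 2]].
The roots have two lengths (squared-length ratio 2:1); the short ones are alpha_{2,3,4,5,6,7}. The associated Dynkin diagram is a chain of 7 nodes with a double edge at one end; the terminal node there is the unique long simple root (C_7), so the type is C_7 (the algebra sp(14)).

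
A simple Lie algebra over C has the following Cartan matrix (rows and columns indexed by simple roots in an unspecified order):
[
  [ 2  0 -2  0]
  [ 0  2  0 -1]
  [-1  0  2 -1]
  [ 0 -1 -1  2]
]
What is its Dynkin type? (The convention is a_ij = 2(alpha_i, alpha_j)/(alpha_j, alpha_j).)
The matrix has rank 4 with 2's on the diagonal. Reading the off-diagonal entries as Dynkin edges (a single edge where a_ij = a_ji = -1; a double or triple edge where a_ij * a_ji = 2 or 3), the diagram is a chain of 4 nodes with a double edge at one end; the terminal node there is the unique long simple root (C_4). One simple-root ordering that puts it in standard form is (alpha_2, alpha_4, alpha_3, alpha_1). So the algebra is type C_4, i.e. sp(8).

C_4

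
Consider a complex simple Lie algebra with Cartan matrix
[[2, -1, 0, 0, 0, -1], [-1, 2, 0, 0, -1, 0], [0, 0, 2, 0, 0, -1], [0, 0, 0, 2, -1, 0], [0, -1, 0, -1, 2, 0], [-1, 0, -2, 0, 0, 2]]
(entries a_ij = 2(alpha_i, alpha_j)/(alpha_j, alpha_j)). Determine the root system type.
The matrix has rank 6 with 2's on the diagonal. Reading the off-diagonal entries as Dynkin edges (a single edge where a_ij = a_ji = -1; a double or triple edge where a_ij * a_ji = 2 or 3), the diagram is a chain of 6 nodes with a double edge at one end; the terminal node there is the unique short simple root (B_6). One simple-root ordering that puts it in standard form is (alpha_4, alpha_5, alpha_2, alpha_1, alpha_6, alpha_3). So the algebra is type B_6, i.e. so(13).

B_6 (so(13))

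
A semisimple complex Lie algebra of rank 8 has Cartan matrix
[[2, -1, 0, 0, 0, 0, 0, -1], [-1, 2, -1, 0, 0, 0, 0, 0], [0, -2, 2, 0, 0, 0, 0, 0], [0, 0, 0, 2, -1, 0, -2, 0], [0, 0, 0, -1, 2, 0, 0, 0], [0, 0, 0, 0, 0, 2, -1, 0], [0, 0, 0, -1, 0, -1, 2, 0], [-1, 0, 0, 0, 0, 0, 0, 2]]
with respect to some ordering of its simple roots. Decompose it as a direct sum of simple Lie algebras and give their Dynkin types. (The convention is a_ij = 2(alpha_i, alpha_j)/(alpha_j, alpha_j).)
The diagram associated to this matrix has two connected components: the simple roots {alpha_1, alpha_2, alpha_3, alpha_8} form a chain of 4 nodes with a double edge at one end; the terminal node there is the unique long simple root (C_4), and {alpha_4, alpha_5, alpha_6, alpha_7} form a chain of 4 nodes with a double edge between the middle two (F_4). A semisimple Lie algebra decomposes uniquely as the direct sum of simple ideals, one per connected component of its Dynkin diagram, so g ≅ C_4 ⊕ F_4 (dimension 36 + 52 = 88).

C_4 ⊕ F_4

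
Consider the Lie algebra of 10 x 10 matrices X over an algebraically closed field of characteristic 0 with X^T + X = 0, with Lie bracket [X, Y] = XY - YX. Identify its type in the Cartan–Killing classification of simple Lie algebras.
D_5

This is so(10) with 10 even, which has dimension 10(10-1)/2 = 45 and rank 10/2 = 5. In the classification of classical Lie algebras, the orthogonal algebra so(2n) in an even number of variables has type D_n; here n = 5, so the Dynkin diagram is a chain of 3 nodes with a fork of two nodes at one end (D_5). Hence the type is D_5.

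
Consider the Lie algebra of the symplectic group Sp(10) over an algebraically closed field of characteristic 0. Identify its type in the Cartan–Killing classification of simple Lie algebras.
type C_5

This is sp(10), which has dimension 10(10+1)/2 = 55 and rank 10/2 = 5. In the classification of classical Lie algebras, the symplectic algebra sp(2n) has type C_n; here n = 5, so the Dynkin diagram is a chain of 5 nodes with a double edge at one end; the terminal node there is the unique long simple root (C_5). Hence the type is C_5.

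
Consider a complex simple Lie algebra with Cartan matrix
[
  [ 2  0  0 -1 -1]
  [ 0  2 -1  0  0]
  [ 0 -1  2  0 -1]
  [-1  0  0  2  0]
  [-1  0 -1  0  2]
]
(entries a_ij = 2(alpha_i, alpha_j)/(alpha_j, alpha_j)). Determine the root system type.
The matrix has rank 5 with 2's on the diagonal. Reading the off-diagonal entries as Dynkin edges (a single edge where a_ij = a_ji = -1; a double or triple edge where a_ij * a_ji = 2 or 3), the diagram is a chain of 5 nodes with single edges (A_5). One simple-root ordering that puts it in standard form is (alpha_2, alpha_3, alpha_5, alpha_1, alpha_4). So the algebra is type A_5, i.e. sl(6).

A5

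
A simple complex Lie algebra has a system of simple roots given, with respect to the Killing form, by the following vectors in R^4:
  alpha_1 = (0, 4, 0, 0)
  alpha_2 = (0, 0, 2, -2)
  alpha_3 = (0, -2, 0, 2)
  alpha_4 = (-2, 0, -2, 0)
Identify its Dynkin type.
C4

Compute the Cartan integers a_ij = 2(alpha_i, alpha_j)/(alpha_j, alpha_j); the resulting 4x4 Cartan matrix is
[[2, 0, -2, 0], [0, 2, -1, -1], [-1, -1, 2, 0], [0, -1, 0, 2]].
The roots have two lengths (squared-length ratio 2:1); the short ones are alpha_{2,3,4}. The associated Dynkin diagram is a chain of 4 nodes with a double edge at one end; the terminal node there is the unique long simple root (C_4), so the type is C_4 (the algebra sp(8)).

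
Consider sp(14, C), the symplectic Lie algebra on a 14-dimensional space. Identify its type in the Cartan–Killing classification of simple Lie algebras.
This is sp(14), which has dimension 14(14+1)/2 = 105 and rank 14/2 = 7. In the classification of classical Lie algebras, the symplectic algebra sp(2n) has type C_n; here n = 7, so the Dynkin diagram is a chain of 7 nodes with a double edge at one end; the terminal node there is the unique long simple root (C_7). Hence the type is C_7.

C_7 (sp(14))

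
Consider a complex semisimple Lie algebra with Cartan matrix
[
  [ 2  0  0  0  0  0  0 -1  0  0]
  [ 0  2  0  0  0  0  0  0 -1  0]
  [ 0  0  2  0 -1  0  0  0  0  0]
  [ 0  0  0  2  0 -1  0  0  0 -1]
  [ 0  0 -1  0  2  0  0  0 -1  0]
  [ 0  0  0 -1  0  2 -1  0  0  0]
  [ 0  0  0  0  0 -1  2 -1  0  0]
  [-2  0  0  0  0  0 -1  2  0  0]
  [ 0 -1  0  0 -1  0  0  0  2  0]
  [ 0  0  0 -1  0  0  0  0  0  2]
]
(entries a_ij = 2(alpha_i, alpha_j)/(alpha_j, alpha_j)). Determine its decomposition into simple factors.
The diagram associated to this matrix has two connected components: the simple roots {alpha_2, alpha_3, alpha_5, alpha_9} form a chain of 4 nodes with single edges (A_4), and {alpha_1, alpha_4, alpha_6, alpha_7, alpha_8, alpha_10} form a chain of 6 nodes with a double edge at one end; the terminal node there is the unique short simple root (B_6). A semisimple Lie algebra decomposes uniquely as the direct sum of simple ideals, one per connected component of its Dynkin diagram, so g ≅ A_4 ⊕ B_6 (dimension 24 + 78 = 102).

A_4 + B_6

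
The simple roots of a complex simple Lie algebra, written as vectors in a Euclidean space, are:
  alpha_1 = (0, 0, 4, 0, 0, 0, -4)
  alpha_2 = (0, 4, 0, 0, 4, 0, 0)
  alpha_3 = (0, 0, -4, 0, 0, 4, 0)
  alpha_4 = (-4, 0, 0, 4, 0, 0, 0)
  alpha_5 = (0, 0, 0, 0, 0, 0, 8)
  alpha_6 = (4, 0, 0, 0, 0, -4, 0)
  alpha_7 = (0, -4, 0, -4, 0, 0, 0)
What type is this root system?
C7

Compute the Cartan integers a_ij = 2(alpha_i, alpha_j)/(alpha_j, alpha_j); the resulting 7x7 Cartan matrix is
[[2, 0, -1, 0, -1, 0, 0], [0, 2, 0, 0, 0, 0, -1], [-1, 0, 2, 0, 0, -1, 0], [0, 0, 0, 2, 0, -1, -1], [-2, 0, 0, 0, 2, 0, 0], [0, 0, -1, -1, 0, 2, 0], [0, -1, 0, -1, 0, 0, 2]].
The roots have two lengths (squared-length ratio 2:1); the short ones are alpha_{1,2,3,4,6,7}. The associated Dynkin diagram is a chain of 7 nodes with a double edge at one end; the terminal node there is the unique long simple root (C_7), so the type is C_7 (the algebra sp(14)).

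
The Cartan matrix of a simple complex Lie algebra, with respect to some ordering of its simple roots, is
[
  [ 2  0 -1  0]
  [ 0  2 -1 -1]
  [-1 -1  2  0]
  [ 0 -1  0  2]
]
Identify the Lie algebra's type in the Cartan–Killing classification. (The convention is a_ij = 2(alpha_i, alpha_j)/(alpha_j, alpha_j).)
A_4 (sl(5))

The matrix has rank 4 with 2's on the diagonal. Reading the off-diagonal entries as Dynkin edges (a single edge where a_ij = a_ji = -1; a double or triple edge where a_ij * a_ji = 2 or 3), the diagram is a chain of 4 nodes with single edges (A_4). One simple-root ordering that puts it in standard form is (alpha_1, alpha_3, alpha_2, alpha_4). So the algebra is type A_4, i.e. sl(5).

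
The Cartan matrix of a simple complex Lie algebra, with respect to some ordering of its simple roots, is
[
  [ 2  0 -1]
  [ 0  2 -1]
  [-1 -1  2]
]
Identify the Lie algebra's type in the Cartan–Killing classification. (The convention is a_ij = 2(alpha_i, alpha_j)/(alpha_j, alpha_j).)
A3

The matrix has rank 3 with 2's on the diagonal. Reading the off-diagonal entries as Dynkin edges (a single edge where a_ij = a_ji = -1; a double or triple edge where a_ij * a_ji = 2 or 3), the diagram is a chain of 3 nodes with single edges (A_3). One simple-root ordering that puts it in standard form is (alpha_2, alpha_3, alpha_1). So the algebra is type A_3, i.e. sl(4).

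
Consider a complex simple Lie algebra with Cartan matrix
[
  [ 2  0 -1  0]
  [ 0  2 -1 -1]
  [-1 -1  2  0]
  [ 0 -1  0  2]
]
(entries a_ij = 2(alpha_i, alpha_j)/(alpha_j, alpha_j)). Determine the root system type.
The matrix has rank 4 with 2's on the diagonal. Reading the off-diagonal entries as Dynkin edges (a single edge where a_ij = a_ji = -1; a double or triple edge where a_ij * a_ji = 2 or 3), the diagram is a chain of 4 nodes with single edges (A_4). One simple-root ordering that puts it in standard form is (alpha_1, alpha_3, alpha_2, alpha_4). So the algebra is type A_4, i.e. sl(5).

A_4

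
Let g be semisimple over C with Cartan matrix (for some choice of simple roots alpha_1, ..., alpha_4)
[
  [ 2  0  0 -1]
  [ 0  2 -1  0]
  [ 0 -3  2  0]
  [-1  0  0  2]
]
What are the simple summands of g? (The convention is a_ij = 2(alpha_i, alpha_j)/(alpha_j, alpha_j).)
A_2 ⊕ G_2

The diagram associated to this matrix has two connected components: the simple roots {alpha_1, alpha_4} form a chain of 2 nodes with single edges (A_2), and {alpha_2, alpha_3} form two nodes joined by a triple edge (G_2). A semisimple Lie algebra decomposes uniquely as the direct sum of simple ideals, one per connected component of its Dynkin diagram, so g ≅ A_2 ⊕ G_2 (dimension 8 + 14 = 22).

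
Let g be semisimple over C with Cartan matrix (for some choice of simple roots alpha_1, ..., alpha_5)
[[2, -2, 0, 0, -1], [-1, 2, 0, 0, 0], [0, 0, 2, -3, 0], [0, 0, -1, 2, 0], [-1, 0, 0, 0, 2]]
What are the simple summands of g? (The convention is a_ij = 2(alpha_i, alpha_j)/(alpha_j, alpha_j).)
The diagram associated to this matrix has two connected components: the simple roots {alpha_1, alpha_2, alpha_5} form a chain of 3 nodes with a double edge at one end; the terminal node there is the unique short simple root (B_3), and {alpha_3, alpha_4} form two nodes joined by a triple edge (G_2). A semisimple Lie algebra decomposes uniquely as the direct sum of simple ideals, one per connected component of its Dynkin diagram, so g ≅ B_3 ⊕ G_2 (dimension 21 + 14 = 35).

B3 + G2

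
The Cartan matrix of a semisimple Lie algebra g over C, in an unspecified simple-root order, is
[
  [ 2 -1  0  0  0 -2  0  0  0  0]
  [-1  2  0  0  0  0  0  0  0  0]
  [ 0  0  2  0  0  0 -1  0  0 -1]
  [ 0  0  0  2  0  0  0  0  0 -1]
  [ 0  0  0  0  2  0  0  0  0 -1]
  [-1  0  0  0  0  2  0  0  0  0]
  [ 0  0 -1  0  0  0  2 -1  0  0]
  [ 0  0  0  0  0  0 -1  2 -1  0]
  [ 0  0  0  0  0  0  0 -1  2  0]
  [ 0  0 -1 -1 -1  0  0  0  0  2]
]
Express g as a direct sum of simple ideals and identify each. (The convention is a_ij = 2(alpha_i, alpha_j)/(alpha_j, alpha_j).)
The diagram associated to this matrix has two connected components: the simple roots {alpha_1, alpha_2, alpha_6} form a chain of 3 nodes with a double edge at one end; the terminal node there is the unique short simple root (B_3), and {alpha_3, alpha_4, alpha_5, alpha_7, alpha_8, alpha_9, alpha_10} form a chain of 5 nodes with a fork of two nodes at one end (D_7). A semisimple Lie algebra decomposes uniquely as the direct sum of simple ideals, one per connected component of its Dynkin diagram, so g ≅ B_3 ⊕ D_7 (dimension 21 + 91 = 112).

type B_3 + type D_7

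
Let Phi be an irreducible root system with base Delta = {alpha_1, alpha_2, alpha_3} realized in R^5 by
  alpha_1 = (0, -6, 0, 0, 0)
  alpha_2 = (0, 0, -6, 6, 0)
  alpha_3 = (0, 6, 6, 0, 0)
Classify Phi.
Compute the Cartan integers a_ij = 2(alpha_i, alpha_j)/(alpha_j, alpha_j); the resulting 3x3 Cartan matrix is
[[2, 0, -1], [0, 2, -1], [-2, -1, 2]].
The roots have two lengths (squared-length ratio 2:1); the short ones are alpha_{1}. The associated Dynkin diagram is a chain of 3 nodes with a double edge at one end; the terminal node there is the unique short simple root (B_3), so the type is B_3 (the algebra so(7)).

B3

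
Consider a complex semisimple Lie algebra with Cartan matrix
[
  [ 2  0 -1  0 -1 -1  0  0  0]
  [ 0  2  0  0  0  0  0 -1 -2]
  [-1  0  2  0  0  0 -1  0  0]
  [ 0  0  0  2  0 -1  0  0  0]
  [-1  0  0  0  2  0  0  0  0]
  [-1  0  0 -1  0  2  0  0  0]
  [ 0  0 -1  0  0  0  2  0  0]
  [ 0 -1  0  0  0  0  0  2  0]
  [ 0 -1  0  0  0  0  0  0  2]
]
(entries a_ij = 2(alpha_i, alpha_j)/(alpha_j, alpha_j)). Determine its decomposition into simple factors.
The diagram associated to this matrix has two connected components: the simple roots {alpha_2, alpha_8, alpha_9} form a chain of 3 nodes with a double edge at one end; the terminal node there is the unique short simple root (B_3), and {alpha_1, alpha_3, alpha_4, alpha_5, alpha_6, alpha_7} form a chain of 5 nodes with one extra node attached to the third node from one end (E_6). A semisimple Lie algebra decomposes uniquely as the direct sum of simple ideals, one per connected component of its Dynkin diagram, so g ≅ B_3 ⊕ E_6 (dimension 21 + 78 = 99).

B_3 (so(7)) + E_6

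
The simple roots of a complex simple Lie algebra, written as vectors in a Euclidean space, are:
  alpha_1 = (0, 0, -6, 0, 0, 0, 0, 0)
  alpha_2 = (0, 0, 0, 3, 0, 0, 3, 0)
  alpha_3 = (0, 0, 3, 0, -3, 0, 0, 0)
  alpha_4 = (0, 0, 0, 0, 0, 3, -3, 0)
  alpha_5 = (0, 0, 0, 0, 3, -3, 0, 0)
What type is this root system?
C_5 (sp(10))

Compute the Cartan integers a_ij = 2(alpha_i, alpha_j)/(alpha_j, alpha_j); the resulting 5x5 Cartan matrix is
[[2, 0, -2, 0, 0], [0, 2, 0, -1, 0], [-1, 0, 2, 0, -1], [0, -1, 0, 2, -1], [0, 0, -1, -1, 2]].
The roots have two lengths (squared-length ratio 2:1); the short ones are alpha_{2,3,4,5}. The associated Dynkin diagram is a chain of 5 nodes with a double edge at one end; the terminal node there is the unique long simple root (C_5), so the type is C_5 (the algebra sp(10)).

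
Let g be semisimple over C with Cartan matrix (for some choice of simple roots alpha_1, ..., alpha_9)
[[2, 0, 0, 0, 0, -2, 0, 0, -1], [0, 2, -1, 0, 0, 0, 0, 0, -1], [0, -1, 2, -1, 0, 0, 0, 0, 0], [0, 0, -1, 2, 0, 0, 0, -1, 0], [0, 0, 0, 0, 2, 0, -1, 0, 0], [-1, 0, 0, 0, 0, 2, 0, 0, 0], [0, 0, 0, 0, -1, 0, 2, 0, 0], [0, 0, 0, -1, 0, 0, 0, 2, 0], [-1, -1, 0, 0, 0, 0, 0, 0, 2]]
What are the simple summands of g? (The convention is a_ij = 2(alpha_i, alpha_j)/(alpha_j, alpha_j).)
A2 ⊕ B7

The diagram associated to this matrix has two connected components: the simple roots {alpha_5, alpha_7} form a chain of 2 nodes with single edges (A_2), and {alpha_1, alpha_2, alpha_3, alpha_4, alpha_6, alpha_8, alpha_9} form a chain of 7 nodes with a double edge at one end; the terminal node there is the unique short simple root (B_7). A semisimple Lie algebra decomposes uniquely as the direct sum of simple ideals, one per connected component of its Dynkin diagram, so g ≅ A_2 ⊕ B_7 (dimension 8 + 105 = 113).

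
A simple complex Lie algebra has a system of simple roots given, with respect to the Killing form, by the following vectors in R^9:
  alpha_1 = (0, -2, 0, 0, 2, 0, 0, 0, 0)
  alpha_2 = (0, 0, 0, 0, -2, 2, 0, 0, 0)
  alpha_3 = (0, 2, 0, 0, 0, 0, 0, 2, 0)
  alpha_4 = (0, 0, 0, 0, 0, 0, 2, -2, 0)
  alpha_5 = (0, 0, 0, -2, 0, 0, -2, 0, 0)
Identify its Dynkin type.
A5

Compute the Cartan integers a_ij = 2(alpha_i, alpha_j)/(alpha_j, alpha_j); the resulting 5x5 Cartan matrix is
[[2, -1, -1, 0, 0], [-1, 2, 0, 0, 0], [-1, 0, 2, -1, 0], [0, 0, -1, 2, -1], [0, 0, 0, -1, 2]].
All simple roots have the same length, so the diagram is simply laced. The associated Dynkin diagram is a chain of 5 nodes with single edges (A_5), so the type is A_5 (the algebra sl(6)).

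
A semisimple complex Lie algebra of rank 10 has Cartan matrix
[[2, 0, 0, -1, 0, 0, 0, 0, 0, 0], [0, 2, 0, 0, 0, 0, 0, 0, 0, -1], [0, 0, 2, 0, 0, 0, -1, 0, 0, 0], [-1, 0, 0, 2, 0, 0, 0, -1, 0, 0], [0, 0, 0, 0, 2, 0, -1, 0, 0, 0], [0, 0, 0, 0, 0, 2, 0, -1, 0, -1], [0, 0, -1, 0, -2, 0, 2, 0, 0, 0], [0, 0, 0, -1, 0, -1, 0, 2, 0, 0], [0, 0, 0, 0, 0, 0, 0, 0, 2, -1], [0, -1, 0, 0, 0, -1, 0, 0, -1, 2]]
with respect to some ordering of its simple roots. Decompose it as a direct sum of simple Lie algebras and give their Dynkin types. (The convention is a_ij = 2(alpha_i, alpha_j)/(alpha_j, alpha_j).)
B_3 (so(7)) ⊕ D_7 (so(14))

The diagram associated to this matrix has two connected components: the simple roots {alpha_3, alpha_5, alpha_7} form a chain of 3 nodes with a double edge at one end; the terminal node there is the unique short simple root (B_3), and {alpha_1, alpha_2, alpha_4, alpha_6, alpha_8, alpha_9, alpha_10} form a chain of 5 nodes with a fork of two nodes at one end (D_7). A semisimple Lie algebra decomposes uniquely as the direct sum of simple ideals, one per connected component of its Dynkin diagram, so g ≅ B_3 ⊕ D_7 (dimension 21 + 91 = 112).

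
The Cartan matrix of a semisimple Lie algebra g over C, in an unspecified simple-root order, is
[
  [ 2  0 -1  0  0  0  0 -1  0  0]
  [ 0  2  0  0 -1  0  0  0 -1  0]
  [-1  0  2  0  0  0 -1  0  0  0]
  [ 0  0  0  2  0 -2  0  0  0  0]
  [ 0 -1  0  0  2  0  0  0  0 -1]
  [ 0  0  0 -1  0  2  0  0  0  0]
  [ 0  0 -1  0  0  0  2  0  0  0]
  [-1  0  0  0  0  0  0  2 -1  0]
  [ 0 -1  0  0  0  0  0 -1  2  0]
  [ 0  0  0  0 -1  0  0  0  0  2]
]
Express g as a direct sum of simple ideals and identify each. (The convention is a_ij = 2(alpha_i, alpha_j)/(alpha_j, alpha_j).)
A8 + B2

The diagram associated to this matrix has two connected components: the simple roots {alpha_1, alpha_2, alpha_3, alpha_5, alpha_7, alpha_8, alpha_9, alpha_10} form a chain of 8 nodes with single edges (A_8), and {alpha_4, alpha_6} form a chain of 2 nodes with a double edge at one end; the terminal node there is the unique short simple root (B_2). A semisimple Lie algebra decomposes uniquely as the direct sum of simple ideals, one per connected component of its Dynkin diagram, so g ≅ A_8 ⊕ B_2 (dimension 80 + 10 = 90).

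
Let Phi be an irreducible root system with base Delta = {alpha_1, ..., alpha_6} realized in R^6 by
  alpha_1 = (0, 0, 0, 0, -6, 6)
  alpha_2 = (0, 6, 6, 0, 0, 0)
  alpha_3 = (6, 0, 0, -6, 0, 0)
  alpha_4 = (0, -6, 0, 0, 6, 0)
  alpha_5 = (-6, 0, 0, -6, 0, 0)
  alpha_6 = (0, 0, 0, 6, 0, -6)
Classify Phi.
D_6

Compute the Cartan integers a_ij = 2(alpha_i, alpha_j)/(alpha_j, alpha_j); the resulting 6x6 Cartan matrix is
[[2, 0, 0, -1, 0, -1], [0, 2, 0, -1, 0, 0], [0, 0, 2, 0, 0, -1], [-1, -1, 0, 2, 0, 0], [0, 0, 0, 0, 2, -1], [-1, 0, -1, 0, -1, 2]].
All simple roots have the same length, so the diagram is simply laced. The associated Dynkin diagram is a chain of 4 nodes with a fork of two nodes at one end (D_6), so the type is D_6 (the algebra so(12)).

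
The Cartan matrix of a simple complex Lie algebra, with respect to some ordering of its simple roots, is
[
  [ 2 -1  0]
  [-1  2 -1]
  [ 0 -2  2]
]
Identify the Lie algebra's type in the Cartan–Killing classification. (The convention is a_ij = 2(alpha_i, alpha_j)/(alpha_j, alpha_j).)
The matrix has rank 3 with 2's on the diagonal. Reading the off-diagonal entries as Dynkin edges (a single edge where a_ij = a_ji = -1; a double or triple edge where a_ij * a_ji = 2 or 3), the diagram is a chain of 3 nodes with a double edge at one end; the terminal node there is the unique long simple root (C_3). One simple-root ordering that puts it in standard form is (alpha_1, alpha_2, alpha_3). So the algebra is type C_3, i.e. sp(6).

C3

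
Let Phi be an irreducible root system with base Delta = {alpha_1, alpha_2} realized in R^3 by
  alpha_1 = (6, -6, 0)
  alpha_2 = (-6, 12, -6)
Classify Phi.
type G_2

Compute the Cartan integers a_ij = 2(alpha_i, alpha_j)/(alpha_j, alpha_j); the resulting 2x2 Cartan matrix is
[[2, -1], [-3, 2]].
The roots have two lengths (squared-length ratio 3:1); the short ones are alpha_{1}. The associated Dynkin diagram is two nodes joined by a triple edge (G_2), so the type is G_2.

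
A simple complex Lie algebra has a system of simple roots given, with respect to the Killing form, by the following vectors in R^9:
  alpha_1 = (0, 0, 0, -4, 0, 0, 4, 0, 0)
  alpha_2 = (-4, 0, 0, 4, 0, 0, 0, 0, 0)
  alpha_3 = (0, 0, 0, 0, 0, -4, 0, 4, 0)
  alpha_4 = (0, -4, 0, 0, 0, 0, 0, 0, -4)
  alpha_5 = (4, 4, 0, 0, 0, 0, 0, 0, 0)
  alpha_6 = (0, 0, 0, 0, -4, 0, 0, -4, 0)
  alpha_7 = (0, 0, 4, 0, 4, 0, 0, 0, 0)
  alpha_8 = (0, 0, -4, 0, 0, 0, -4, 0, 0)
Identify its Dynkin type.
Compute the Cartan integers a_ij = 2(alpha_i, alpha_j)/(alpha_j, alpha_j); the resulting 8x8 Cartan matrix is
[[2, -1, 0, 0, 0, 0, 0, -1], [-1, 2, 0, 0, -1, 0, 0, 0], [0, 0, 2, 0, 0, -1, 0, 0], [0, 0, 0, 2, -1, 0, 0, 0], [0, -1, 0, -1, 2, 0, 0, 0], [0, 0, -1, 0, 0, 2, -1, 0], [0, 0, 0, 0, 0, -1, 2, -1], [-1, 0, 0, 0, 0, 0, -1, 2]].
All simple roots have the same length, so the diagram is simply laced. The associated Dynkin diagram is a chain of 8 nodes with single edges (A_8), so the type is A_8 (the algebra sl(9)).

A8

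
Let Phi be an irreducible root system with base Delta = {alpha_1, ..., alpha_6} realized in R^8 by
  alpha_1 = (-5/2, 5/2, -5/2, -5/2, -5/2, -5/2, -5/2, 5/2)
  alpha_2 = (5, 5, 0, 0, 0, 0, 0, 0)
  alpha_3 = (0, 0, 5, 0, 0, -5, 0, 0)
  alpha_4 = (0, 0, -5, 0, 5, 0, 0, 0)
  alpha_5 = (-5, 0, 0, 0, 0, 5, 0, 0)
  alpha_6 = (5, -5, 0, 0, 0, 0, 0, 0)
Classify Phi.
Compute the Cartan integers a_ij = 2(alpha_i, alpha_j)/(alpha_j, alpha_j); the resulting 6x6 Cartan matrix is
[[2, 0, 0, 0, 0, -1], [0, 2, 0, 0, -1, 0], [0, 0, 2, -1, -1, 0], [0, 0, -1, 2, 0, 0], [0, -1, -1, 0, 2, -1], [-1, 0, 0, 0, -1, 2]].
All simple roots have the same length, so the diagram is simply laced. The associated Dynkin diagram is a chain of 5 nodes with one extra node attached to the third node from one end (E_6), so the type is E_6.

E_6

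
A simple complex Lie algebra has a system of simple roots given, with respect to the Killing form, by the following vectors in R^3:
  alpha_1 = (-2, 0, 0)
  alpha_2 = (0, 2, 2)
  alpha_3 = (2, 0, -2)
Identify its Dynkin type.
B_3

Compute the Cartan integers a_ij = 2(alpha_i, alpha_j)/(alpha_j, alpha_j); the resulting 3x3 Cartan matrix is
[[2, 0, -1], [0, 2, -1], [-2, -1, 2]].
The roots have two lengths (squared-length ratio 2:1); the short ones are alpha_{1}. The associated Dynkin diagram is a chain of 3 nodes with a double edge at one end; the terminal node there is the unique short simple root (B_3), so the type is B_3 (the algebra so(7)).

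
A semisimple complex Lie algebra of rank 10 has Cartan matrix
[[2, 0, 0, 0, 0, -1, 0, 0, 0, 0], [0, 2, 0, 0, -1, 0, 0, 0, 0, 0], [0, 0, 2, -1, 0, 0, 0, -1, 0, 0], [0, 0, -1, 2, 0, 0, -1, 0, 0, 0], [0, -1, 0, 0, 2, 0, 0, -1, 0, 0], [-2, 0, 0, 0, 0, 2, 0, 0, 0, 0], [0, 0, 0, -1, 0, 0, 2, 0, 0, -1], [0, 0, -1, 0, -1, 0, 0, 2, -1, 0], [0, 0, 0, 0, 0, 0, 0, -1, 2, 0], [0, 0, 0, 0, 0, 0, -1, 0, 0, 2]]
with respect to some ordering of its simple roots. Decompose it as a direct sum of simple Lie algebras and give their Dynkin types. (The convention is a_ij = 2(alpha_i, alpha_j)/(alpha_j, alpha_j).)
The diagram associated to this matrix has two connected components: the simple roots {alpha_1, alpha_6} form a chain of 2 nodes with a double edge at one end; the terminal node there is the unique short simple root (B_2), and {alpha_2, alpha_3, alpha_4, alpha_5, alpha_7, alpha_8, alpha_9, alpha_10} form a chain of 7 nodes with one extra node attached to the third node from one end (E_8). A semisimple Lie algebra decomposes uniquely as the direct sum of simple ideals, one per connected component of its Dynkin diagram, so g ≅ B_2 ⊕ E_8 (dimension 10 + 248 = 258).

B2 + E8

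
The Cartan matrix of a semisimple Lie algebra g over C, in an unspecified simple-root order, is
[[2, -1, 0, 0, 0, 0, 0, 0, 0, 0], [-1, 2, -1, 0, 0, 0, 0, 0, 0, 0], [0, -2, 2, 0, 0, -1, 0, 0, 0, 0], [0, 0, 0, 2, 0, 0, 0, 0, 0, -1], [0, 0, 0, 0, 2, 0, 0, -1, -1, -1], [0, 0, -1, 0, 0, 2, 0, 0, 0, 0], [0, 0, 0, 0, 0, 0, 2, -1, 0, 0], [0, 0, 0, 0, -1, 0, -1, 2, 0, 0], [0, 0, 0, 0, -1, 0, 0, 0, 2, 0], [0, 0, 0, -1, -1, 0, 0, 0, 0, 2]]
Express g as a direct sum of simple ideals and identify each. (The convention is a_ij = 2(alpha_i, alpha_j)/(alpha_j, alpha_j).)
The diagram associated to this matrix has two connected components: the simple roots {alpha_4, alpha_5, alpha_7, alpha_8, alpha_9, alpha_10} form a chain of 5 nodes with one extra node attached to the third node from one end (E_6), and {alpha_1, alpha_2, alpha_3, alpha_6} form a chain of 4 nodes with a double edge between the middle two (F_4). A semisimple Lie algebra decomposes uniquely as the direct sum of simple ideals, one per connected component of its Dynkin diagram, so g ≅ E_6 ⊕ F_4 (dimension 78 + 52 = 130).

E6 + F4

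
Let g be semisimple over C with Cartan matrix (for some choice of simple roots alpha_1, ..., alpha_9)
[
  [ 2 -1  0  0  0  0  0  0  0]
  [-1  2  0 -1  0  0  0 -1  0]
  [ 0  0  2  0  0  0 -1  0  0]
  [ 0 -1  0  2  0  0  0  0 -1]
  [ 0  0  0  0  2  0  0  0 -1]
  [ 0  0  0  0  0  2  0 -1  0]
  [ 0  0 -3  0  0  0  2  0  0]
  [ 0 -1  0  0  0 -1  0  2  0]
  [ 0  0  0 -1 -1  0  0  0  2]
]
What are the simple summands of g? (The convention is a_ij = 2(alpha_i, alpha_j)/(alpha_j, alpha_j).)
E_7 + G_2

The diagram associated to this matrix has two connected components: the simple roots {alpha_1, alpha_2, alpha_4, alpha_5, alpha_6, alpha_8, alpha_9} form a chain of 6 nodes with one extra node attached to the third node from one end (E_7), and {alpha_3, alpha_7} form two nodes joined by a triple edge (G_2). A semisimple Lie algebra decomposes uniquely as the direct sum of simple ideals, one per connected component of its Dynkin diagram, so g ≅ E_7 ⊕ G_2 (dimension 133 + 14 = 147).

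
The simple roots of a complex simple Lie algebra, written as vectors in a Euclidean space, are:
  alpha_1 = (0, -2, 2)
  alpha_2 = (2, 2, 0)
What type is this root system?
A_2 (sl(3))

Compute the Cartan integers a_ij = 2(alpha_i, alpha_j)/(alpha_j, alpha_j); the resulting 2x2 Cartan matrix is
[[2, -1], [-1, 2]].
All simple roots have the same length, so the diagram is simply laced. The associated Dynkin diagram is a chain of 2 nodes with single edges (A_2), so the type is A_2 (the algebra sl(3)).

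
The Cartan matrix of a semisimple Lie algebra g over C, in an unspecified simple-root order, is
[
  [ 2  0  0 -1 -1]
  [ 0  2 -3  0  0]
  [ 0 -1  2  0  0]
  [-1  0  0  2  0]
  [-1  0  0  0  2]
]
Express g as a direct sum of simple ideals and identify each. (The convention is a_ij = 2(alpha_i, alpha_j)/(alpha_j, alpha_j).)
A3 ⊕ G2

The diagram associated to this matrix has two connected components: the simple roots {alpha_1, alpha_4, alpha_5} form a chain of 3 nodes with single edges (A_3), and {alpha_2, alpha_3} form two nodes joined by a triple edge (G_2). A semisimple Lie algebra decomposes uniquely as the direct sum of simple ideals, one per connected component of its Dynkin diagram, so g ≅ A_3 ⊕ G_2 (dimension 15 + 14 = 29).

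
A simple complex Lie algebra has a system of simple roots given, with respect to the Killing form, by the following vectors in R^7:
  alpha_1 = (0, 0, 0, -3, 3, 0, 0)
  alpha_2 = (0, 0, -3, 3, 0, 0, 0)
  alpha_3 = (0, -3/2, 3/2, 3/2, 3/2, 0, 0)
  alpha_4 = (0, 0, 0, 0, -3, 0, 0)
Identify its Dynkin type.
Compute the Cartan integers a_ij = 2(alpha_i, alpha_j)/(alpha_j, alpha_j); the resulting 4x4 Cartan matrix is
[[2, -1, 0, -2], [-1, 2, 0, 0], [0, 0, 2, -1], [-1, 0, -1, 2]].
The roots have two lengths (squared-length ratio 2:1); the short ones are alpha_{3,4}. The associated Dynkin diagram is a chain of 4 nodes with a double edge between the middle two (F_4), so the type is F_4.

type F_4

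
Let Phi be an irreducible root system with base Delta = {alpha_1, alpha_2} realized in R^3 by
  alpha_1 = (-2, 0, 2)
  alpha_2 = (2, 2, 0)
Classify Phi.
A2

Compute the Cartan integers a_ij = 2(alpha_i, alpha_j)/(alpha_j, alpha_j); the resulting 2x2 Cartan matrix is
[[2, -1], [-1, 2]].
All simple roots have the same length, so the diagram is simply laced. The associated Dynkin diagram is a chain of 2 nodes with single edges (A_2), so the type is A_2 (the algebra sl(3)).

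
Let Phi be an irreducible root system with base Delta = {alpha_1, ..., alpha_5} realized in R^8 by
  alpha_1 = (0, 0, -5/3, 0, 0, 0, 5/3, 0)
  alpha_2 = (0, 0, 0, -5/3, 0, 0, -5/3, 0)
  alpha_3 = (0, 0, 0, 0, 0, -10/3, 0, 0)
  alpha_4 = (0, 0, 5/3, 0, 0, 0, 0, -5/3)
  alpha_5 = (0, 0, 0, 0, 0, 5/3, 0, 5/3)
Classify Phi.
Compute the Cartan integers a_ij = 2(alpha_i, alpha_j)/(alpha_j, alpha_j); the resulting 5x5 Cartan matrix is
[[2, -1, 0, -1, 0], [-1, 2, 0, 0, 0], [0, 0, 2, 0, -2], [-1, 0, 0, 2, -1], [0, 0, -1, -1, 2]].
The roots have two lengths (squared-length ratio 2:1); the short ones are alpha_{1,2,4,5}. The associated Dynkin diagram is a chain of 5 nodes with a double edge at one end; the terminal node there is the unique long simple root (C_5), so the type is C_5 (the algebra sp(10)).

C5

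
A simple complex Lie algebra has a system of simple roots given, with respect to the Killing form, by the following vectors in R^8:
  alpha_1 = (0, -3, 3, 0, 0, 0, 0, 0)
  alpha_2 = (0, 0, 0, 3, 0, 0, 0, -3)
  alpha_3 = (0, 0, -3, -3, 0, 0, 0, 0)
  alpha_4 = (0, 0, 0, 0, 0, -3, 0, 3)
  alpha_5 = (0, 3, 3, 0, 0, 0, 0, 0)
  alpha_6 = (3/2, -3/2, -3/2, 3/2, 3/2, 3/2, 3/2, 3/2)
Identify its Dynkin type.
E_6

Compute the Cartan integers a_ij = 2(alpha_i, alpha_j)/(alpha_j, alpha_j); the resulting 6x6 Cartan matrix is
[[2, 0, -1, 0, 0, 0], [0, 2, -1, -1, 0, 0], [-1, -1, 2, 0, -1, 0], [0, -1, 0, 2, 0, 0], [0, 0, -1, 0, 2, -1], [0, 0, 0, 0, -1, 2]].
All simple roots have the same length, so the diagram is simply laced. The associated Dynkin diagram is a chain of 5 nodes with one extra node attached to the third node from one end (E_6), so the type is E_6.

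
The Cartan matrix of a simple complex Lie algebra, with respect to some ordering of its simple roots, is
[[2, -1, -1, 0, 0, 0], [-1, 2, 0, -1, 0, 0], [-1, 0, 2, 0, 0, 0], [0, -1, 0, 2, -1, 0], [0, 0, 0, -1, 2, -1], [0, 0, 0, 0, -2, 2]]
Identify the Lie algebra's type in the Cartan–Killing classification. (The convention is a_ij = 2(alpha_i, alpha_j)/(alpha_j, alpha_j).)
C_6 (sp(12))

The matrix has rank 6 with 2's on the diagonal. Reading the off-diagonal entries as Dynkin edges (a single edge where a_ij = a_ji = -1; a double or triple edge where a_ij * a_ji = 2 or 3), the diagram is a chain of 6 nodes with a double edge at one end; the terminal node there is the unique long simple root (C_6). One simple-root ordering that puts it in standard form is (alpha_3, alpha_1, alpha_2, alpha_4, alpha_5, alpha_6). So the algebra is type C_6, i.e. sp(12).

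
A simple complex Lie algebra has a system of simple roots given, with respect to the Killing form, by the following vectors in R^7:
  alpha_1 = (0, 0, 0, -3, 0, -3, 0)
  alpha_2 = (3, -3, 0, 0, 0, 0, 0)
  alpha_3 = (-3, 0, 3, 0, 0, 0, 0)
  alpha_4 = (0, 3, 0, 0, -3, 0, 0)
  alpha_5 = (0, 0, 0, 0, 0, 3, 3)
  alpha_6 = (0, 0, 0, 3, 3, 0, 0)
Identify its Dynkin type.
A_6

Compute the Cartan integers a_ij = 2(alpha_i, alpha_j)/(alpha_j, alpha_j); the resulting 6x6 Cartan matrix is
[[2, 0, 0, 0, -1, -1], [0, 2, -1, -1, 0, 0], [0, -1, 2, 0, 0, 0], [0, -1, 0, 2, 0, -1], [-1, 0, 0, 0, 2, 0], [-1, 0, 0, -1, 0, 2]].
All simple roots have the same length, so the diagram is simply laced. The associated Dynkin diagram is a chain of 6 nodes with single edges (A_6), so the type is A_6 (the algebra sl(7)).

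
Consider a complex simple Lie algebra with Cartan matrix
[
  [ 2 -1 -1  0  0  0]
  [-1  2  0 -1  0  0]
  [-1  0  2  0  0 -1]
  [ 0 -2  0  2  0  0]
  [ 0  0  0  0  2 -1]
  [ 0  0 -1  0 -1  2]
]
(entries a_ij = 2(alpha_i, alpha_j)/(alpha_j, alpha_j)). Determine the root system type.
C6

The matrix has rank 6 with 2's on the diagonal. Reading the off-diagonal entries as Dynkin edges (a single edge where a_ij = a_ji = -1; a double or triple edge where a_ij * a_ji = 2 or 3), the diagram is a chain of 6 nodes with a double edge at one end; the terminal node there is the unique long simple root (C_6). One simple-root ordering that puts it in standard form is (alpha_5, alpha_6, alpha_3, alpha_1, alpha_2, alpha_4). So the algebra is type C_6, i.e. sp(12).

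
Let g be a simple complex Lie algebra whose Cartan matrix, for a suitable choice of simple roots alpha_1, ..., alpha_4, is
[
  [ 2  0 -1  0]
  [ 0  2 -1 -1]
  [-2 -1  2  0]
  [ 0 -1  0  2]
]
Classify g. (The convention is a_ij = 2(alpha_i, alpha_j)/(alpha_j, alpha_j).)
B_4

The matrix has rank 4 with 2's on the diagonal. Reading the off-diagonal entries as Dynkin edges (a single edge where a_ij = a_ji = -1; a double or triple edge where a_ij * a_ji = 2 or 3), the diagram is a chain of 4 nodes with a double edge at one end; the terminal node there is the unique short simple root (B_4). One simple-root ordering that puts it in standard form is (alpha_4, alpha_2, alpha_3, alpha_1). So the algebra is type B_4, i.e. so(9).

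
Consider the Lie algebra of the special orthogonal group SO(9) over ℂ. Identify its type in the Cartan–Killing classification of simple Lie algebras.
This is so(9) with 9 odd, which has dimension 9(9-1)/2 = 36 and rank (9-1)/2 = 4. In the classification of classical Lie algebras, the orthogonal algebra so(2n+1) in an odd number of variables has type B_n; here n = 4, so the Dynkin diagram is a chain of 4 nodes with a double edge at one end; the terminal node there is the unique short simple root (B_4). Hence the type is B_4.

B_4 (so(9))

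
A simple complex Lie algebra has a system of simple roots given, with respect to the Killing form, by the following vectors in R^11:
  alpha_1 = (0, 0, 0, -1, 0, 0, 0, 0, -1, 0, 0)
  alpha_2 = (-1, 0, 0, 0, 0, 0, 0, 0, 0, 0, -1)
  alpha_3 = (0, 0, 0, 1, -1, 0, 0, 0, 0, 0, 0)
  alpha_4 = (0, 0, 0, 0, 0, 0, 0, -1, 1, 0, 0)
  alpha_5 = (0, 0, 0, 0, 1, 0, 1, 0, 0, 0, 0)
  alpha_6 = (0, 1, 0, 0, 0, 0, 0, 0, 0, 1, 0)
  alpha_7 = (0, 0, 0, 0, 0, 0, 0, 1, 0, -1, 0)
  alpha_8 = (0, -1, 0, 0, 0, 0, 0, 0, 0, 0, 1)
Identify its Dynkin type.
type A_8

Compute the Cartan integers a_ij = 2(alpha_i, alpha_j)/(alpha_j, alpha_j); the resulting 8x8 Cartan matrix is
[[2, 0, -1, -1, 0, 0, 0, 0], [0, 2, 0, 0, 0, 0, 0, -1], [-1, 0, 2, 0, -1, 0, 0, 0], [-1, 0, 0, 2, 0, 0, -1, 0], [0, 0, -1, 0, 2, 0, 0, 0], [0, 0, 0, 0, 0, 2, -1, -1], [0, 0, 0, -1, 0, -1, 2, 0], [0, -1, 0, 0, 0, -1, 0, 2]].
All simple roots have the same length, so the diagram is simply laced. The associated Dynkin diagram is a chain of 8 nodes with single edges (A_8), so the type is A_8 (the algebra sl(9)).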